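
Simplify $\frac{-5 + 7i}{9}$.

Divisor is real, so divide each part by 9:
= -5/9 + (7/9)i


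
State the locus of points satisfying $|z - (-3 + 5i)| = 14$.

|z - z0| = r describes a circle centered at z0 with radius r
Here z0 = -3 + 5i and r = 14
Locus: Circle centered at (-3, 5) with radius 14


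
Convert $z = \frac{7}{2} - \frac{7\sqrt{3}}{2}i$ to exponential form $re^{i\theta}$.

r = |z| = sqrt((7/2)^2 + (-7*sqrt(3)/2)^2) = sqrt(49/4 + 147/4) = sqrt(49) = 7
θ = arctan(b/a) = arctan(-6.0622/3.5) (quadrant-adjusted) = -60° = -π/3
z = 7e^(-i*π/3)


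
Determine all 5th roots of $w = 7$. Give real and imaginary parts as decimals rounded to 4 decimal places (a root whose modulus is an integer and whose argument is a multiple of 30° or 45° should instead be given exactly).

|w| = 7, arg(w) = 0°
Root modulus = 7^(1/5) ≈ 1.475773
Root arguments: θ_k = (0° + 360°k)/5 for k = 0, 1, ..., 4
Compute each root as (root modulus)(cos θ_k + i sin θ_k) using full-precision intermediates, then round to 4 decimal places.
Roots: 1.4758, 0.4560 + 1.4035i, -1.1939 + 0.8674i, -1.1939 - 0.8674i, 0.4560 - 1.4035i


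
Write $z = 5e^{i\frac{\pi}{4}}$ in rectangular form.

a = r cos θ = 5 * sqrt(2)/2 = 5*sqrt(2)/2
b = r sin θ = 5 * sqrt(2)/2 = 5*sqrt(2)/2
z = 5*sqrt(2)/2 + (5*sqrt(2)/2)i


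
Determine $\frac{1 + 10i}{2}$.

Divisor is real, so divide each part by 2:
= 1/2 + 5i


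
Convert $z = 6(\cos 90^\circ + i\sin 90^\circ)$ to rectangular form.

a = r cos θ = 6 * 0 = 0
b = r sin θ = 6 * 1 = 6
z = 6i


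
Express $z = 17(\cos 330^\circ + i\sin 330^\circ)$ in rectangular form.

a = r cos θ = 17 * sqrt(3)/2 = 17*sqrt(3)/2
b = r sin θ = 17 * -1/2 = -17/2
z = 17*sqrt(3)/2 - (17/2)i


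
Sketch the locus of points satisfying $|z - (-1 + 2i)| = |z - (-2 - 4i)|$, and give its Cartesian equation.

|z - z1| = |z - z2| means z is equidistant from z1 and z2,
i.e. the perpendicular bisector of the segment from (-1, 2) to (-2, -4) (midpoint (-3/2, -1)).
With z = x + yi, square both sides:
(x - (-1))^2 + (y - 2)^2 = (x - (-2))^2 + (y - (-4))^2
The x^2 and y^2 terms cancel: -2x + (-12)y = 20 - 5 = 15
Simplify: 2x + 12y = -15
Locus: Perpendicular bisector of the segment from (-1, 2) to (-2, -4): the line 2x + 12y = -15


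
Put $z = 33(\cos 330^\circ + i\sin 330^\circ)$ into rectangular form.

a = r cos θ = 33 * sqrt(3)/2 = 33*sqrt(3)/2
b = r sin θ = 33 * -1/2 = -33/2
z = 33*sqrt(3)/2 - (33/2)i


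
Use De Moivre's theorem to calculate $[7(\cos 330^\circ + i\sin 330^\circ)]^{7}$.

By De Moivre: z^n = r^n(cos(nθ) + i sin(nθ))
= 7^7(cos(7*330°) + i sin(7*330°))
= 823543(cos 150° + i sin 150°)
= -823543*sqrt(3)/2 + (823543/2)i


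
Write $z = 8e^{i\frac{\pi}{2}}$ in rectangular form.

a = r cos θ = 8 * 0 = 0
b = r sin θ = 8 * 1 = 8
z = 8i


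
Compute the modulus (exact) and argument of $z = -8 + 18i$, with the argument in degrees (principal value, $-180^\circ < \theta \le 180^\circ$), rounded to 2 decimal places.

|z| = sqrt((-8)^2 + 18^2) = sqrt(388)
arg(z) = arctan(b/a) = arctan(18/-8) (quadrant-adjusted) = 113.96°


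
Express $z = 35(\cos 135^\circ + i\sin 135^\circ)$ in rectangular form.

a = r cos θ = 35 * -sqrt(2)/2 = -35*sqrt(2)/2
b = r sin θ = 35 * sqrt(2)/2 = 35*sqrt(2)/2
z = -35*sqrt(2)/2 + (35*sqrt(2)/2)i


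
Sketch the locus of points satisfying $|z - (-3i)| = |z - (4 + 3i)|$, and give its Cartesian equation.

|z - z1| = |z - z2| means z is equidistant from z1 and z2,
i.e. the perpendicular bisector of the segment from (0, -3) to (4, 3) (midpoint (2, 0)).
With z = x + yi, square both sides:
(x - 0)^2 + (y - (-3))^2 = (x - 4)^2 + (y - 3)^2
The x^2 and y^2 terms cancel: 8x + 12y = 25 - 9 = 16
Simplify: 2x + 3y = 4
Locus: Perpendicular bisector of the segment from (0, -3) to (4, 3): the line 2x + 3y = 4


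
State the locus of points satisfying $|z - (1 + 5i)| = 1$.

|z - z0| = r describes a circle centered at z0 with radius r
Here z0 = 1 + 5i and r = 1
Locus: Circle centered at (1, 5) with radius 1


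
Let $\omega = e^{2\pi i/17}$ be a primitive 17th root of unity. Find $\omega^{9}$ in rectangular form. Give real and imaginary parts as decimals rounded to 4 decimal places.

ω^9 = e^(2πi·9/17) = e^(i·18π/17)
= cos(18π/17) + i sin(18π/17)
= -0.9830 - 0.1837i


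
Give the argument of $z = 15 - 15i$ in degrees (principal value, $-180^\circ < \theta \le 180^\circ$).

θ = arctan(b/a) = arctan(-15/15) (quadrant-adjusted) = -45°


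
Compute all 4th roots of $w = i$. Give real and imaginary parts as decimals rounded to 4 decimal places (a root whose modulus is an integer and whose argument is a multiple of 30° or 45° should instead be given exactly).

|w| = 1, arg(w) = 90°
Root modulus = 1^(1/4) = 1
Root arguments: θ_k = (90° + 360°k)/4 for k = 0, 1, ..., 3
Compute each root as (root modulus)(cos θ_k + i sin θ_k) using full-precision intermediates, then round to 4 decimal places.
Roots: 0.9239 + 0.3827i, -0.3827 + 0.9239i, -0.9239 - 0.3827i, 0.3827 - 0.9239i


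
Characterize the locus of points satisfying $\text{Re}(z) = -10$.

Re(z) = x where z = x + yi; the equation x = -10 is satisfied by all points with that x-coordinate
Locus: Vertical line x = -10


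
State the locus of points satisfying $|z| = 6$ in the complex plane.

|z| = 6 means sqrt(x^2 + y^2) = 6
This is a circle of radius 6 centered at the origin


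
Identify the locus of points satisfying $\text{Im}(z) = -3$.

Im(z) = y where z = x + yi; the equation y = -3 is satisfied by all points with that y-coordinate
Locus: Horizontal line y = -3


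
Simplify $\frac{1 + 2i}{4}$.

Divisor is real, so divide each part by 4:
= 1/4 + (1/2)i


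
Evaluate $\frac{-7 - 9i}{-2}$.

Divisor is real, so divide each part by -2:
= 7/2 + (9/2)i


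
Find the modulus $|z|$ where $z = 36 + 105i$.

|z| = sqrt(a^2 + b^2) = sqrt(36^2 + 105^2) = sqrt(12321) = 111


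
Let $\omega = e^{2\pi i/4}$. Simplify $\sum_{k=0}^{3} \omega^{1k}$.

Let ζ = ω^1 = e^(2πi·1/4). Since 4 ∤ 1, ζ ≠ 1.
Sum = Σ_{k=0}^{3} ζ^k = (ζ^4 - 1)/(ζ - 1) = (ω^{1·4} - 1)/(ζ - 1) = (1 - 1)/(ζ - 1) = 0


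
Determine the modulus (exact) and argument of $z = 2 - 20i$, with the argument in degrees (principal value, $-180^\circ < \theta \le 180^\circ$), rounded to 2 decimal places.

|z| = sqrt(2^2 + (-20)^2) = sqrt(404)
arg(z) = arctan(b/a) = arctan(-20/2) (quadrant-adjusted) = -84.29°


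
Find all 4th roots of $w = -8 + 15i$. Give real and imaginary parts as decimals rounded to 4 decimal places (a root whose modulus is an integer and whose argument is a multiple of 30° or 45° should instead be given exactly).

|w| = 17, arg(w) ≈ 118.072487°
Root modulus = 17^(1/4) ≈ 2.030543
Root arguments: θ_k = (arg(w) + 360°k)/4 for k = 0, 1, ..., 3
Compute each root as (root modulus)(cos θ_k + i sin θ_k) using full-precision intermediates, then round to 4 decimal places.
Roots: 1.7670 + 1.0004i, -1.0004 + 1.7670i, -1.7670 - 1.0004i, 1.0004 - 1.7670i


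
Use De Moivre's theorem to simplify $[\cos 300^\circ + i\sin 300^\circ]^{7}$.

By De Moivre: z^n = r^n(cos(nθ) + i sin(nθ))
= 1^7(cos(7*300°) + i sin(7*300°))
= 1(cos 300° + i sin 300°)
= 1/2 - (sqrt(3)/2)i


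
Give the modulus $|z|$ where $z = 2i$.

|z| = sqrt(a^2 + b^2) = sqrt(0^2 + 2^2) = sqrt(4) = 2


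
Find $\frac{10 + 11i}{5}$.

Divisor is real, so divide each part by 5:
= 2 + (11/5)i


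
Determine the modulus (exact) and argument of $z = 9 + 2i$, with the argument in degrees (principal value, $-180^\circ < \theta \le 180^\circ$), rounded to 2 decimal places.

|z| = sqrt(9^2 + 2^2) = sqrt(85)
arg(z) = arctan(b/a) = arctan(2/9) (quadrant-adjusted) = 12.53°


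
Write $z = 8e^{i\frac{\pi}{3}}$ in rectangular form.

a = r cos θ = 8 * 1/2 = 4
b = r sin θ = 8 * sqrt(3)/2 = 4*sqrt(3)
z = 4 + 4*sqrt(3)i


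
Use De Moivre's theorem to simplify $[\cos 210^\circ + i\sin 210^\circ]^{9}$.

By De Moivre: z^n = r^n(cos(nθ) + i sin(nθ))
= 1^9(cos(9*210°) + i sin(9*210°))
= 1(cos 90° + i sin 90°)
= i


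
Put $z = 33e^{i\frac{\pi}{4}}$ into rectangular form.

a = r cos θ = 33 * sqrt(2)/2 = 33*sqrt(2)/2
b = r sin θ = 33 * sqrt(2)/2 = 33*sqrt(2)/2
z = 33*sqrt(2)/2 + (33*sqrt(2)/2)i


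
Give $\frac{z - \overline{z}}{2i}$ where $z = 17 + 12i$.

z - conjugate(z) = 2bi
(z - conjugate(z))/(2i) = 2bi/(2i) = b = 12


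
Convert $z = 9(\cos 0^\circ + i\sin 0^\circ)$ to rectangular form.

a = r cos θ = 9 * 1 = 9
b = r sin θ = 9 * 0 = 0
z = 9


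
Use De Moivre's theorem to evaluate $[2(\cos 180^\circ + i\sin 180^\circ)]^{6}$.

By De Moivre: z^n = r^n(cos(nθ) + i sin(nθ))
= 2^6(cos(6*180°) + i sin(6*180°))
= 64(cos 0° + i sin 0°)
= 64


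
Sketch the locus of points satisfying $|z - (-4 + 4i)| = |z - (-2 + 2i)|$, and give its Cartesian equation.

|z - z1| = |z - z2| means z is equidistant from z1 and z2,
i.e. the perpendicular bisector of the segment from (-4, 4) to (-2, 2) (midpoint (-3, 3)).
With z = x + yi, square both sides:
(x - (-4))^2 + (y - 4)^2 = (x - (-2))^2 + (y - 2)^2
The x^2 and y^2 terms cancel: 4x + (-4)y = 8 - 32 = -24
Simplify: x - y = -6
Locus: Perpendicular bisector of the segment from (-4, 4) to (-2, 2): the line x - y = -6


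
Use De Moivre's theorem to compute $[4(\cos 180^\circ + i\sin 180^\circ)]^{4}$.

By De Moivre: z^n = r^n(cos(nθ) + i sin(nθ))
= 4^4(cos(4*180°) + i sin(4*180°))
= 256(cos 0° + i sin 0°)
= 256


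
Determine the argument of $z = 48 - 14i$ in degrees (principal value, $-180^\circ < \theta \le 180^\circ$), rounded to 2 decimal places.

θ = arctan(b/a) = arctan(-14/48) (quadrant-adjusted) = -16.26°


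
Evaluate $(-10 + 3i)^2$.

(a + bi)^2 = a^2 - b^2 + 2abi
= (-10)^2 - 3^2 + 2*(-10)*3i
= 91 - 60i


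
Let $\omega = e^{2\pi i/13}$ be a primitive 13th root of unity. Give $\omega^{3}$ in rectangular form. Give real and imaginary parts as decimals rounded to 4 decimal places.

ω^3 = e^(2πi·3/13) = e^(i·6π/13)
= cos(6π/13) + i sin(6π/13)
= 0.1205 + 0.9927i


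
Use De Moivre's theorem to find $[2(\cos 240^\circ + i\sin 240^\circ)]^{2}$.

By De Moivre: z^n = r^n(cos(nθ) + i sin(nθ))
= 2^2(cos(2*240°) + i sin(2*240°))
= 4(cos 120° + i sin 120°)
= -2 + 2*sqrt(3)i


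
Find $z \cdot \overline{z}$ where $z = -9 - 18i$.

z * conjugate(z) = |z|^2 = a^2 + b^2
= (-9)^2 + (-18)^2 = 405


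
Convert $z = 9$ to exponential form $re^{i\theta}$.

r = |z| = sqrt((9)^2 + (0)^2) = sqrt(81 + 0) = sqrt(81) = 9
b = 0 and a > 0, so z lies on the positive real axis: θ = 0
z = 9e^(i*0) = 9


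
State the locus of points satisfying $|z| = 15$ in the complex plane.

|z| = 15 means sqrt(x^2 + y^2) = 15
This is a circle of radius 15 centered at the origin


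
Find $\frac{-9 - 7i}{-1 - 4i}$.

Multiply numerator and denominator by conjugate (-1 + 4i):
= (-9 - 7i)(-1 + 4i) / ((-1)^2 + (-4)^2)
= (37 - 29i) / 17
= 37/17 - (29/17)i


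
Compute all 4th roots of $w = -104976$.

|w| = 104976, arg(w) = 180°
Root modulus = 104976^(1/4) = 18
Root arguments: θ_k = (180° + 360°k)/4 for k = 0, 1, ..., 3
Roots: 9*sqrt(2) + 9*sqrt(2)i, -9*sqrt(2) + 9*sqrt(2)i, -9*sqrt(2) - 9*sqrt(2)i, 9*sqrt(2) - 9*sqrt(2)i


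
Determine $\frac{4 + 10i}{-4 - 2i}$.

Multiply numerator and denominator by conjugate (-4 + 2i):
= (4 + 10i)(-4 + 2i) / ((-4)^2 + (-2)^2)
= (-36 - 32i) / 20
Divide through by 4: (-9 - 8i) / 5
= -9/5 - (8/5)i


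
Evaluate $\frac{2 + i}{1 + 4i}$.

Multiply numerator and denominator by conjugate (1 - 4i):
= (2 + i)(1 - 4i) / (1^2 + 4^2)
= (6 - 7i) / 17
= 6/17 - (7/17)i


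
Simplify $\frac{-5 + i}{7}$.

Divisor is real, so divide each part by 7:
= -5/7 + (1/7)i


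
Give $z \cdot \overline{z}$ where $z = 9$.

z * conjugate(z) = |z|^2 = a^2 + b^2
= 9^2 + 0^2 = 81


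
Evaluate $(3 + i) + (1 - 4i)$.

(3 + 1) + (1 + (-4))i = 4 - 3i


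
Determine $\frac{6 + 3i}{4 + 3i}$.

Multiply numerator and denominator by conjugate (4 - 3i):
= (6 + 3i)(4 - 3i) / (4^2 + 3^2)
= (33 - 6i) / 25
= 33/25 - (6/25)i


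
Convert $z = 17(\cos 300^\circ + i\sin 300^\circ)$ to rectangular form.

a = r cos θ = 17 * 1/2 = 17/2
b = r sin θ = 17 * -sqrt(3)/2 = -17*sqrt(3)/2
z = 17/2 - (17*sqrt(3)/2)i


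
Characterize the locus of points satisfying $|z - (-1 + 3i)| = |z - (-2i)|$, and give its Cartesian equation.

|z - z1| = |z - z2| means z is equidistant from z1 and z2,
i.e. the perpendicular bisector of the segment from (-1, 3) to (0, -2) (midpoint (-1/2, 1/2)).
With z = x + yi, square both sides:
(x - (-1))^2 + (y - 3)^2 = (x - 0)^2 + (y - (-2))^2
The x^2 and y^2 terms cancel: 2x + (-10)y = 4 - 10 = -6
Simplify: x - 5y = -3
Locus: Perpendicular bisector of the segment from (-1, 3) to (0, -2): the line x - 5y = -3


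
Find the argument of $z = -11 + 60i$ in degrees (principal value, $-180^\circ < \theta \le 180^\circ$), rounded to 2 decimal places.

θ = arctan(b/a) = arctan(60/-11) (quadrant-adjusted) = 100.39°


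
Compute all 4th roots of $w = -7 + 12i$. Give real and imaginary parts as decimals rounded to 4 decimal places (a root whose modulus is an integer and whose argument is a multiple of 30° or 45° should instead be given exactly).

|w| = sqrt(193) ≈ 13.892444, arg(w) ≈ 120.256437°
Root modulus = sqrt(193)^(1/4) ≈ 1.930610
Root arguments: θ_k = (arg(w) + 360°k)/4 for k = 0, 1, ..., 3
Compute each root as (root modulus)(cos θ_k + i sin θ_k) using full-precision intermediates, then round to 4 decimal places.
Roots: 1.6709 + 0.9672i, -0.9672 + 1.6709i, -1.6709 - 0.9672i, 0.9672 - 1.6709i


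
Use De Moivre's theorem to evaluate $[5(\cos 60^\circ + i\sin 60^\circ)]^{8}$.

By De Moivre: z^n = r^n(cos(nθ) + i sin(nθ))
= 5^8(cos(8*60°) + i sin(8*60°))
= 390625(cos 120° + i sin 120°)
= -390625/2 + (390625*sqrt(3)/2)i


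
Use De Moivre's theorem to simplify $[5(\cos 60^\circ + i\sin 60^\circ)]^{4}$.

By De Moivre: z^n = r^n(cos(nθ) + i sin(nθ))
= 5^4(cos(4*60°) + i sin(4*60°))
= 625(cos 240° + i sin 240°)
= -625/2 - (625*sqrt(3)/2)i


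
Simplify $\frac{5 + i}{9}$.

Divisor is real, so divide each part by 9:
= 5/9 + (1/9)i


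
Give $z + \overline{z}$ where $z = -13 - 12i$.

z + conjugate(z) = (a + bi) + (a - bi) = 2a
= 2 * (-13) = -26


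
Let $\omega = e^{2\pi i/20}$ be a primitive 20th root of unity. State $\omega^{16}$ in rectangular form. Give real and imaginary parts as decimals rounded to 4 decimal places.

ω^16 = e^(2πi·16/20) = e^(i·8π/5)
= cos(8π/5) + i sin(8π/5)
= 0.3090 - 0.9511i


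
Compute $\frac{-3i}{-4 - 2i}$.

Multiply numerator and denominator by conjugate (-4 + 2i):
= (-3i)(-4 + 2i) / ((-4)^2 + (-2)^2)
= (6 + 12i) / 20
Divide through by 2: (3 + 6i) / 10
= 3/10 + (3/5)i


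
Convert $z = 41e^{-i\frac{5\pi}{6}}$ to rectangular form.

a = r cos θ = 41 * -sqrt(3)/2 = -41*sqrt(3)/2
b = r sin θ = 41 * -1/2 = -41/2
z = -41*sqrt(3)/2 - (41/2)i


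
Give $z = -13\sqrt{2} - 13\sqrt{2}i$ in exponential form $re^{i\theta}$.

r = |z| = sqrt((-13*sqrt(2))^2 + (-13*sqrt(2))^2) = sqrt(338 + 338) = sqrt(676) = 26
θ = arctan(b/a) = arctan(-18.3848/-18.3848) (quadrant-adjusted) = -135° = -3π/4
z = 26e^(-i*3π/4)


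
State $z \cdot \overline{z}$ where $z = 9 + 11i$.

z * conjugate(z) = |z|^2 = a^2 + b^2
= 9^2 + 11^2 = 202


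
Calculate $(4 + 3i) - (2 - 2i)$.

(4 - 2) + (3 - (-2))i = 2 + 5i


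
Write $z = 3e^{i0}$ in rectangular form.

a = r cos θ = 3 * 1 = 3
b = r sin θ = 3 * 0 = 0
z = 3


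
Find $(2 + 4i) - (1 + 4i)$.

(2 - 1) + (4 - 4)i = 1


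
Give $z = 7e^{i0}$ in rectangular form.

a = r cos θ = 7 * 1 = 7
b = r sin θ = 7 * 0 = 0
z = 7


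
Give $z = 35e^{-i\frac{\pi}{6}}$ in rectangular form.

a = r cos θ = 35 * sqrt(3)/2 = 35*sqrt(3)/2
b = r sin θ = 35 * -1/2 = -35/2
z = 35*sqrt(3)/2 - (35/2)i


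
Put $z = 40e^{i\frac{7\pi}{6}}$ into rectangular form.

a = r cos θ = 40 * -sqrt(3)/2 = -20*sqrt(3)
b = r sin θ = 40 * -1/2 = -20
z = -20*sqrt(3) - 20i


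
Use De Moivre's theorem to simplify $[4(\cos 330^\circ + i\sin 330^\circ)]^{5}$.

By De Moivre: z^n = r^n(cos(nθ) + i sin(nθ))
= 4^5(cos(5*330°) + i sin(5*330°))
= 1024(cos 210° + i sin 210°)
= -512*sqrt(3) - 512i


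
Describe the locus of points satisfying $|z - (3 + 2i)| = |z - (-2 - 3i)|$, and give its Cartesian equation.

|z - z1| = |z - z2| means z is equidistant from z1 and z2,
i.e. the perpendicular bisector of the segment from (3, 2) to (-2, -3) (midpoint (1/2, -1/2)).
With z = x + yi, square both sides:
(x - 3)^2 + (y - 2)^2 = (x - (-2))^2 + (y - (-3))^2
The x^2 and y^2 terms cancel: -10x + (-10)y = 13 - 13 = 0
Simplify: x + y = 0
Locus: Perpendicular bisector of the segment from (3, 2) to (-2, -3): the line x + y = 0


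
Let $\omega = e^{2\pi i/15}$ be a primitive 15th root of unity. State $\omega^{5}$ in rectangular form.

ω^5 = e^(2πi·5/15) = e^(i·2π/3)
= cos(2π/3) + i sin(2π/3)
= -1/2 + (sqrt(3)/2)i


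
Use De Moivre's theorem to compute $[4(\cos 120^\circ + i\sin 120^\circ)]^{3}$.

By De Moivre: z^n = r^n(cos(nθ) + i sin(nθ))
= 4^3(cos(3*120°) + i sin(3*120°))
= 64(cos 0° + i sin 0°)
= 64


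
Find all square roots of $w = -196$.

|w| = 196, arg(w) = 180°
Root modulus = 196^(1/2) = 14
Root arguments: θ_k = (180° + 360°k)/2 for k = 0, 1, ..., 1
Roots: 14i, -14i


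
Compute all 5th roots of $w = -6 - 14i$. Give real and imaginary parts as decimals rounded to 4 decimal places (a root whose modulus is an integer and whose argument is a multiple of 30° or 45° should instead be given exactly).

|w| = sqrt(232) ≈ 15.231546, arg(w) ≈ 246.801409°
Root modulus = sqrt(232)^(1/5) ≈ 1.724046
Root arguments: θ_k = (arg(w) + 360°k)/5 for k = 0, 1, ..., 4
Compute each root as (root modulus)(cos θ_k + i sin θ_k) using full-precision intermediates, then round to 4 decimal places.
Roots: 1.1229 + 1.3082i, -0.8972 + 1.4722i, -1.6774 - 0.3984i, -0.1395 - 1.7184i, 1.5912 - 0.6636i


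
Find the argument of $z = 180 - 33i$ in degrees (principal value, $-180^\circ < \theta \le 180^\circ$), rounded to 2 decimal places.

θ = arctan(b/a) = arctan(-33/180) (quadrant-adjusted) = -10.39°


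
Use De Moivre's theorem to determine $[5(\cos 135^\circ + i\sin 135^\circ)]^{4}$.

By De Moivre: z^n = r^n(cos(nθ) + i sin(nθ))
= 5^4(cos(4*135°) + i sin(4*135°))
= 625(cos 180° + i sin 180°)
= -625


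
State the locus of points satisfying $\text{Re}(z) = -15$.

Re(z) = x where z = x + yi; the equation x = -15 is satisfied by all points with that x-coordinate
Locus: Vertical line x = -15


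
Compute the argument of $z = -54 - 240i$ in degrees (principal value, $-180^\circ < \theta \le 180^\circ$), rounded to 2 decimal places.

θ = arctan(b/a) = arctan(-240/-54) (quadrant-adjusted) = -102.68°


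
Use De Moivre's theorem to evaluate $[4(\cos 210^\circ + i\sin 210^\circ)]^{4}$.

By De Moivre: z^n = r^n(cos(nθ) + i sin(nθ))
= 4^4(cos(4*210°) + i sin(4*210°))
= 256(cos 120° + i sin 120°)
= -128 + 128*sqrt(3)i


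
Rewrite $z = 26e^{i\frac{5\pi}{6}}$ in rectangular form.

a = r cos θ = 26 * -sqrt(3)/2 = -13*sqrt(3)
b = r sin θ = 26 * 1/2 = 13
z = -13*sqrt(3) + 13i


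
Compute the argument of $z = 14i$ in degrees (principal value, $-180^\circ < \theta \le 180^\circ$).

a = 0 and b > 0, so z lies on the positive imaginary axis: θ = 90°


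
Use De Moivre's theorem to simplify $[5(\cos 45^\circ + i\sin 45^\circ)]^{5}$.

By De Moivre: z^n = r^n(cos(nθ) + i sin(nθ))
= 5^5(cos(5*45°) + i sin(5*45°))
= 3125(cos 225° + i sin 225°)
= -3125*sqrt(2)/2 - (3125*sqrt(2)/2)i


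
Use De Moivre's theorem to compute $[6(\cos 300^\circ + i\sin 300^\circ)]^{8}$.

By De Moivre: z^n = r^n(cos(nθ) + i sin(nθ))
= 6^8(cos(8*300°) + i sin(8*300°))
= 1679616(cos 240° + i sin 240°)
= -839808 - 839808*sqrt(3)i


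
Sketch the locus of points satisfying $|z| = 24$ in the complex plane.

|z| = 24 means sqrt(x^2 + y^2) = 24
This is a circle of radius 24 centered at the origin


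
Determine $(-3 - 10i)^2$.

(a + bi)^2 = a^2 - b^2 + 2abi
= (-3)^2 - (-10)^2 + 2*(-3)*(-10)i
= -91 + 60i


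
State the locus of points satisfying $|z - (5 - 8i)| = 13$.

|z - z0| = r describes a circle centered at z0 with radius r
Here z0 = 5 - 8i and r = 13
Locus: Circle centered at (5, -8) with radius 13


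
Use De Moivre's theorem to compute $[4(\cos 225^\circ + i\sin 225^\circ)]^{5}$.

By De Moivre: z^n = r^n(cos(nθ) + i sin(nθ))
= 4^5(cos(5*225°) + i sin(5*225°))
= 1024(cos 45° + i sin 45°)
= 512*sqrt(2) + 512*sqrt(2)i


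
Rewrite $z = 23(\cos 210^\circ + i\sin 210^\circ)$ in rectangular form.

a = r cos θ = 23 * -sqrt(3)/2 = -23*sqrt(3)/2
b = r sin θ = 23 * -1/2 = -23/2
z = -23*sqrt(3)/2 - (23/2)i


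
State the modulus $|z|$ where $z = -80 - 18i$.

|z| = sqrt(a^2 + b^2) = sqrt((-80)^2 + (-18)^2) = sqrt(6724) = 82


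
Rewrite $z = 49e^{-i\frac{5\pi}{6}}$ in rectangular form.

a = r cos θ = 49 * -sqrt(3)/2 = -49*sqrt(3)/2
b = r sin θ = 49 * -1/2 = -49/2
z = -49*sqrt(3)/2 - (49/2)i


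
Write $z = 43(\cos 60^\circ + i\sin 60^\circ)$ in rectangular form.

a = r cos θ = 43 * 1/2 = 43/2
b = r sin θ = 43 * sqrt(3)/2 = 43*sqrt(3)/2
z = 43/2 + (43*sqrt(3)/2)i


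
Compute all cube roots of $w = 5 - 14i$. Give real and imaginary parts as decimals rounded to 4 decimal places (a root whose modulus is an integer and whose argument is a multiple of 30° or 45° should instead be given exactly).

|w| = sqrt(221) ≈ 14.866069, arg(w) ≈ 289.653824°
Root modulus = sqrt(221)^(1/3) ≈ 2.458850
Root arguments: θ_k = (arg(w) + 360°k)/3 for k = 0, 1, ..., 2
Compute each root as (root modulus)(cos θ_k + i sin θ_k) using full-precision intermediates, then round to 4 decimal places.
Roots: -0.2805 + 2.4428i, -1.9753 - 1.4643i, 2.2558 - 0.9784i


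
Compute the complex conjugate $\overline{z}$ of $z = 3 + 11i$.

If z = a + bi, then conjugate(z) = a - bi
conjugate(3 + 11i) = 3 - 11i


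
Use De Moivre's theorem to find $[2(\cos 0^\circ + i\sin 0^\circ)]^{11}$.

By De Moivre: z^n = r^n(cos(nθ) + i sin(nθ))
= 2^11(cos(11*0°) + i sin(11*0°))
= 2048(cos 0° + i sin 0°)
= 2048


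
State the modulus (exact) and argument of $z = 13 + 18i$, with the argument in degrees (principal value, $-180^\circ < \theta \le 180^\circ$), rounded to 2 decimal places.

|z| = sqrt(13^2 + 18^2) = sqrt(493)
arg(z) = arctan(b/a) = arctan(18/13) (quadrant-adjusted) = 54.16°


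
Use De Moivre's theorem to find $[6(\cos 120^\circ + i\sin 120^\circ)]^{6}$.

By De Moivre: z^n = r^n(cos(nθ) + i sin(nθ))
= 6^6(cos(6*120°) + i sin(6*120°))
= 46656(cos 0° + i sin 0°)
= 46656


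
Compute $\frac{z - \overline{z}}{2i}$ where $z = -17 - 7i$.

z - conjugate(z) = 2bi
(z - conjugate(z))/(2i) = 2bi/(2i) = b = -7


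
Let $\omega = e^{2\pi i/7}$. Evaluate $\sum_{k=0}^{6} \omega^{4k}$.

Let ζ = ω^4 = e^(2πi·4/7). Since 7 ∤ 4, ζ ≠ 1.
Sum = Σ_{k=0}^{6} ζ^k = (ζ^7 - 1)/(ζ - 1) = (ω^{4·7} - 1)/(ζ - 1) = (1 - 1)/(ζ - 1) = 0


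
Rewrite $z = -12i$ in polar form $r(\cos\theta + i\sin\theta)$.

r = |z| = sqrt(a^2 + b^2) = sqrt((0)^2 + (-12)^2) = sqrt(0 + 144) = sqrt(144) = 12
a = 0 and b < 0, so z lies on the negative imaginary axis: θ = 270°
z = 12(cos 270° + i sin 270°)


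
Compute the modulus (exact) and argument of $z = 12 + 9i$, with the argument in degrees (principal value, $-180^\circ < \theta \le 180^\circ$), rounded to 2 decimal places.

|z| = sqrt(12^2 + 9^2) = 15
arg(z) = arctan(b/a) = arctan(9/12) (quadrant-adjusted) = 36.87°


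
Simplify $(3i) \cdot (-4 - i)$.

(a1*a2 - b1*b2) + (a1*b2 + b1*a2)i
= (0 - (-3)) + (0 + (-12))i
= 3 - 12i


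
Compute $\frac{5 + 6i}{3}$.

Divisor is real, so divide each part by 3:
= 5/3 + 2i


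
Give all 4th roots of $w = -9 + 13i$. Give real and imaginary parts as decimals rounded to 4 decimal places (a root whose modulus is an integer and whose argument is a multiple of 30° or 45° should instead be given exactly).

|w| = sqrt(250) ≈ 15.811388, arg(w) ≈ 124.695154°
Root modulus = sqrt(250)^(1/4) ≈ 1.994080
Root arguments: θ_k = (arg(w) + 360°k)/4 for k = 0, 1, ..., 3
Compute each root as (root modulus)(cos θ_k + i sin θ_k) using full-precision intermediates, then round to 4 decimal places.
Roots: 1.7061 + 1.0322i, -1.0322 + 1.7061i, -1.7061 - 1.0322i, 1.0322 - 1.7061i


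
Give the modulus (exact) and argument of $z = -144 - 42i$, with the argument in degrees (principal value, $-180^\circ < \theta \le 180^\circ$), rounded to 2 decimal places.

|z| = sqrt((-144)^2 + (-42)^2) = 150
arg(z) = arctan(b/a) = arctan(-42/-144) (quadrant-adjusted) = -163.74°


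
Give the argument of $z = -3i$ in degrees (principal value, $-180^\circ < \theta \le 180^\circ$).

a = 0 and b < 0, so z lies on the negative imaginary axis: θ = -90°


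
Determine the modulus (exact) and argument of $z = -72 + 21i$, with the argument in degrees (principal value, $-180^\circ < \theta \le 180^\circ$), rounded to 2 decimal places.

|z| = sqrt((-72)^2 + 21^2) = 75
arg(z) = arctan(b/a) = arctan(21/-72) (quadrant-adjusted) = 163.74°


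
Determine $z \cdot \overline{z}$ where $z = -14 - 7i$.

z * conjugate(z) = |z|^2 = a^2 + b^2
= (-14)^2 + (-7)^2 = 245


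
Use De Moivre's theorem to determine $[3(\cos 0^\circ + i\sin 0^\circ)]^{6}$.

By De Moivre: z^n = r^n(cos(nθ) + i sin(nθ))
= 3^6(cos(6*0°) + i sin(6*0°))
= 729(cos 0° + i sin 0°)
= 729


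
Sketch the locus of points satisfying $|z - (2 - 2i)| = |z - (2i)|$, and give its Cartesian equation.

|z - z1| = |z - z2| means z is equidistant from z1 and z2,
i.e. the perpendicular bisector of the segment from (2, -2) to (0, 2) (midpoint (1, 0)).
With z = x + yi, square both sides:
(x - 2)^2 + (y - (-2))^2 = (x - 0)^2 + (y - 2)^2
The x^2 and y^2 terms cancel: -4x + 8y = 4 - 8 = -4
Simplify: x - 2y = 1
Locus: Perpendicular bisector of the segment from (2, -2) to (0, 2): the line x - 2y = 1


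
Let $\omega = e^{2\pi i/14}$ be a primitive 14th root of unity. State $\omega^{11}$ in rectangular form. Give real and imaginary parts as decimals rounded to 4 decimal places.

ω^11 = e^(2πi·11/14) = e^(i·11π/7)
= cos(11π/7) + i sin(11π/7)
= 0.2225 - 0.9749i


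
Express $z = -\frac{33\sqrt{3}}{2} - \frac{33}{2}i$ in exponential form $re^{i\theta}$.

r = |z| = sqrt((-33*sqrt(3)/2)^2 + (-33/2)^2) = sqrt(3267/4 + 1089/4) = sqrt(1089) = 33
θ = arctan(b/a) = arctan(-16.5/-28.5788) (quadrant-adjusted) = -150° = -5π/6
z = 33e^(-i*5π/6)


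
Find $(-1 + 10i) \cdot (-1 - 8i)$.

(a1*a2 - b1*b2) + (a1*b2 + b1*a2)i
= (1 - (-80)) + (8 + (-10))i
= 81 - 2i


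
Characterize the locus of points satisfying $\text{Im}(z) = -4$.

Im(z) = y where z = x + yi; the equation y = -4 is satisfied by all points with that y-coordinate
Locus: Horizontal line y = -4


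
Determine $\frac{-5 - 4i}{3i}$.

Multiply numerator and denominator by conjugate (-3i):
= (-5 - 4i)(-3i) / (0^2 + 3^2)
= (-12 + 15i) / 9
Divide through by 3: (-4 + 5i) / 3
= -4/3 + (5/3)i


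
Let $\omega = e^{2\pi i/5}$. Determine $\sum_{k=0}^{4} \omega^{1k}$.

Let ζ = ω^1 = e^(2πi·1/5). Since 5 ∤ 1, ζ ≠ 1.
Sum = Σ_{k=0}^{4} ζ^k = (ζ^5 - 1)/(ζ - 1) = (ω^{1·5} - 1)/(ζ - 1) = (1 - 1)/(ζ - 1) = 0


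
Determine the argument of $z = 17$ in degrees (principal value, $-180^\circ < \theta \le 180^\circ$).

b = 0 and a > 0, so z lies on the positive real axis: θ = 0°


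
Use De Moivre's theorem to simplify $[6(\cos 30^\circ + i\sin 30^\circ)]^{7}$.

By De Moivre: z^n = r^n(cos(nθ) + i sin(nθ))
= 6^7(cos(7*30°) + i sin(7*30°))
= 279936(cos 210° + i sin 210°)
= -139968*sqrt(3) - 139968i


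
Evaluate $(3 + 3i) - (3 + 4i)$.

(3 - 3) + (3 - 4)i = -i


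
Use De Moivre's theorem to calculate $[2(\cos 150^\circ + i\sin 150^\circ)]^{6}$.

By De Moivre: z^n = r^n(cos(nθ) + i sin(nθ))
= 2^6(cos(6*150°) + i sin(6*150°))
= 64(cos 180° + i sin 180°)
= -64


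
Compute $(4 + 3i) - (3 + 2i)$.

(4 - 3) + (3 - 2)i = 1 + i


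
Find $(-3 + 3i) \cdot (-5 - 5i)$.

(a1*a2 - b1*b2) + (a1*b2 + b1*a2)i
= (15 - (-15)) + (15 + (-15))i
= 30


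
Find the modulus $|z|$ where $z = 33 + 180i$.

|z| = sqrt(a^2 + b^2) = sqrt(33^2 + 180^2) = sqrt(33489) = 183


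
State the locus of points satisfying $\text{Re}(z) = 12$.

Re(z) = x where z = x + yi; the equation x = 12 is satisfied by all points with that x-coordinate
Locus: Vertical line x = 12


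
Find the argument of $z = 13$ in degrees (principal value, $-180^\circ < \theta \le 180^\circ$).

b = 0 and a > 0, so z lies on the positive real axis: θ = 0°


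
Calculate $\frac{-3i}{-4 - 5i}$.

Multiply numerator and denominator by conjugate (-4 + 5i):
= (-3i)(-4 + 5i) / ((-4)^2 + (-5)^2)
= (15 + 12i) / 41
= 15/41 + (12/41)i


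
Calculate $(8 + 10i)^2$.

(a + bi)^2 = a^2 - b^2 + 2abi
= 8^2 - 10^2 + 2*8*10i
= -36 + 160i


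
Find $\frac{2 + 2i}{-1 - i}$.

Multiply numerator and denominator by conjugate (-1 + i):
= (2 + 2i)(-1 + i) / ((-1)^2 + (-1)^2)
= (-4) / 2
= -2


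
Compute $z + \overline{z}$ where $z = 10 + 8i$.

z + conjugate(z) = (a + bi) + (a - bi) = 2a
= 2 * 10 = 20


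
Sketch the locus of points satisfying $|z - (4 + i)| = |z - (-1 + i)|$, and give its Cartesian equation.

|z - z1| = |z - z2| means z is equidistant from z1 and z2,
i.e. the perpendicular bisector of the segment from (4, 1) to (-1, 1) (midpoint (3/2, 1)).
With z = x + yi, square both sides:
(x - 4)^2 + (y - 1)^2 = (x - (-1))^2 + (y - 1)^2
The x^2 and y^2 terms cancel: -10x + 0y = 2 - 17 = -15
Simplify: x = 3/2
Locus: Perpendicular bisector of the segment from (4, 1) to (-1, 1): the line x = 3/2


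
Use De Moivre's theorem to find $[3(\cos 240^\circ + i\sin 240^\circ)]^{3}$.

By De Moivre: z^n = r^n(cos(nθ) + i sin(nθ))
= 3^3(cos(3*240°) + i sin(3*240°))
= 27(cos 0° + i sin 0°)
= 27


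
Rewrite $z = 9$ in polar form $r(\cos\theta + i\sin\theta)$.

r = |z| = sqrt(a^2 + b^2) = sqrt((9)^2 + (0)^2) = sqrt(81 + 0) = sqrt(81) = 9
b = 0 and a > 0, so z lies on the positive real axis: θ = 0°
z = 9(cos 0° + i sin 0°)


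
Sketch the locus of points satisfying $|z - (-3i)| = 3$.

|z - z0| = r describes a circle centered at z0 with radius r
Here z0 = -3i and r = 3
Locus: Circle centered at (0, -3) with radius 3


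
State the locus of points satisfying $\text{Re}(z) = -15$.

Re(z) = x where z = x + yi; the equation x = -15 is satisfied by all points with that x-coordinate
Locus: Vertical line x = -15


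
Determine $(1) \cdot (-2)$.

(a1*a2 - b1*b2) + (a1*b2 + b1*a2)i
= (-2 - 0) + (0 + 0)i
= -2


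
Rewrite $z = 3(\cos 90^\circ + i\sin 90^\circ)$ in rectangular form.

a = r cos θ = 3 * 0 = 0
b = r sin θ = 3 * 1 = 3
z = 3i


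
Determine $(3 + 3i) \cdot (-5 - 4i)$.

(a1*a2 - b1*b2) + (a1*b2 + b1*a2)i
= (-15 - (-12)) + (-12 + (-15))i
= -3 - 27i


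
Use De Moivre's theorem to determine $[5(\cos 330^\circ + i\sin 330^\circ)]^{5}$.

By De Moivre: z^n = r^n(cos(nθ) + i sin(nθ))
= 5^5(cos(5*330°) + i sin(5*330°))
= 3125(cos 210° + i sin 210°)
= -3125*sqrt(3)/2 - (3125/2)i


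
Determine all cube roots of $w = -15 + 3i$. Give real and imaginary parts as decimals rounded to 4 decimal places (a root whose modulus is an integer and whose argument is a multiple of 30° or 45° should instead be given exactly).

|w| = sqrt(234) ≈ 15.297059, arg(w) ≈ 168.690068°
Root modulus = sqrt(234)^(1/3) ≈ 2.482386
Root arguments: θ_k = (arg(w) + 360°k)/3 for k = 0, 1, ..., 2
Compute each root as (root modulus)(cos θ_k + i sin θ_k) using full-precision intermediates, then round to 4 decimal places.
Roots: 1.3799 + 2.0635i, -2.4770 + 0.1632i, 1.0972 - 2.2268i


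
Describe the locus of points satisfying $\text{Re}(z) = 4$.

Re(z) = x where z = x + yi; the equation x = 4 is satisfied by all points with that x-coordinate
Locus: Vertical line x = 4


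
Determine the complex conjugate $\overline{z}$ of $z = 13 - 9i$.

If z = a + bi, then conjugate(z) = a - bi
conjugate(13 - 9i) = 13 + 9i


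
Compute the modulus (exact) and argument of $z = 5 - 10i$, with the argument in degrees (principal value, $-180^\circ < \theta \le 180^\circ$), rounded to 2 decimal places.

|z| = sqrt(5^2 + (-10)^2) = sqrt(125)
arg(z) = arctan(b/a) = arctan(-10/5) (quadrant-adjusted) = -63.43°


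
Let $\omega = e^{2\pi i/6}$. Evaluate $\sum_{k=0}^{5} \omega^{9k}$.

Let ζ = ω^9 = e^(2πi·9/6). Since 6 ∤ 9, ζ ≠ 1.
Sum = Σ_{k=0}^{5} ζ^k = (ζ^6 - 1)/(ζ - 1) = (ω^{9·6} - 1)/(ζ - 1) = (1 - 1)/(ζ - 1) = 0


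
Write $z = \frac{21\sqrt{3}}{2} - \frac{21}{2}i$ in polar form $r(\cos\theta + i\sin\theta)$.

r = |z| = sqrt(a^2 + b^2) = sqrt((21*sqrt(3)/2)^2 + (-21/2)^2) = sqrt(1323/4 + 441/4) = sqrt(441) = 21
θ = arctan(b/a) = arctan(-10.5/18.1865) (quadrant-adjusted) = 330°
z = 21(cos 330° + i sin 330°)


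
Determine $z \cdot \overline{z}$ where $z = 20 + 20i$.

z * conjugate(z) = |z|^2 = a^2 + b^2
= 20^2 + 20^2 = 800


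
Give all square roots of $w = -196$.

|w| = 196, arg(w) = 180°
Root modulus = 196^(1/2) = 14
Root arguments: θ_k = (180° + 360°k)/2 for k = 0, 1, ..., 1
Roots: 14i, -14i


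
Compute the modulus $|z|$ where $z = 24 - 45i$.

|z| = sqrt(a^2 + b^2) = sqrt(24^2 + (-45)^2) = sqrt(2601) = 51


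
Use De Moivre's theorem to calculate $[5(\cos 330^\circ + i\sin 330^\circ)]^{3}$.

By De Moivre: z^n = r^n(cos(nθ) + i sin(nθ))
= 5^3(cos(3*330°) + i sin(3*330°))
= 125(cos 270° + i sin 270°)
= -125i


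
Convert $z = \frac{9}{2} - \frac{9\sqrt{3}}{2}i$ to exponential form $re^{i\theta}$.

r = |z| = sqrt((9/2)^2 + (-9*sqrt(3)/2)^2) = sqrt(81/4 + 243/4) = sqrt(81) = 9
θ = arctan(b/a) = arctan(-7.7942/4.5) (quadrant-adjusted) = -60° = -π/3
z = 9e^(-i*π/3)


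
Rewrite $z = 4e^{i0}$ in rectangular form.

a = r cos θ = 4 * 1 = 4
b = r sin θ = 4 * 0 = 0
z = 4


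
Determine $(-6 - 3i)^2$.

(a + bi)^2 = a^2 - b^2 + 2abi
= (-6)^2 - (-3)^2 + 2*(-6)*(-3)i
= 27 + 36i


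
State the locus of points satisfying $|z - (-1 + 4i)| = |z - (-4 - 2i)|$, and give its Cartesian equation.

|z - z1| = |z - z2| means z is equidistant from z1 and z2,
i.e. the perpendicular bisector of the segment from (-1, 4) to (-4, -2) (midpoint (-5/2, 1)).
With z = x + yi, square both sides:
(x - (-1))^2 + (y - 4)^2 = (x - (-4))^2 + (y - (-2))^2
The x^2 and y^2 terms cancel: -6x + (-12)y = 20 - 17 = 3
Simplify: 2x + 4y = -1
Locus: Perpendicular bisector of the segment from (-1, 4) to (-4, -2): the line 2x + 4y = -1


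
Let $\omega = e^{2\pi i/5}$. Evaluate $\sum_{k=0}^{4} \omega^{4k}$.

Let ζ = ω^4 = e^(2πi·4/5). Since 5 ∤ 4, ζ ≠ 1.
Sum = Σ_{k=0}^{4} ζ^k = (ζ^5 - 1)/(ζ - 1) = (ω^{4·5} - 1)/(ζ - 1) = (1 - 1)/(ζ - 1) = 0


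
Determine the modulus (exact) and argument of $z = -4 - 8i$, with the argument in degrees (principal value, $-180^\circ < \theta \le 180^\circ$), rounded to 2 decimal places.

|z| = sqrt((-4)^2 + (-8)^2) = sqrt(80)
arg(z) = arctan(b/a) = arctan(-8/-4) (quadrant-adjusted) = -116.57°


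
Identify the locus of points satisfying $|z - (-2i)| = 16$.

|z - z0| = r describes a circle centered at z0 with radius r
Here z0 = -2i and r = 16
Locus: Circle centered at (0, -2) with radius 16


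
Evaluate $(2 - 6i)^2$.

(a + bi)^2 = a^2 - b^2 + 2abi
= 2^2 - (-6)^2 + 2*2*(-6)i
= -32 - 24i


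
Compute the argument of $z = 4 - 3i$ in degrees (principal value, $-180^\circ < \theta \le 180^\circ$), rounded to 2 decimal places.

θ = arctan(b/a) = arctan(-3/4) (quadrant-adjusted) = -36.87°


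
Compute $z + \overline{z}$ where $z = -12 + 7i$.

z + conjugate(z) = (a + bi) + (a - bi) = 2a
= 2 * (-12) = -24


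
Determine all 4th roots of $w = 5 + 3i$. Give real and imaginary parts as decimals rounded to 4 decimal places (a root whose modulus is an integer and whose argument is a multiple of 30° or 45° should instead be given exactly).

|w| = sqrt(34) ≈ 5.830952, arg(w) ≈ 30.963757°
Root modulus = sqrt(34)^(1/4) ≈ 1.553942
Root arguments: θ_k = (arg(w) + 360°k)/4 for k = 0, 1, ..., 3
Compute each root as (root modulus)(cos θ_k + i sin θ_k) using full-precision intermediates, then round to 4 decimal places.
Roots: 1.5398 + 0.2093i, -0.2093 + 1.5398i, -1.5398 - 0.2093i, 0.2093 - 1.5398i


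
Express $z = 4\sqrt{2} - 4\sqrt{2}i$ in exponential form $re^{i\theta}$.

r = |z| = sqrt((4*sqrt(2))^2 + (-4*sqrt(2))^2) = sqrt(32 + 32) = sqrt(64) = 8
θ = arctan(b/a) = arctan(-5.6569/5.6569) (quadrant-adjusted) = -45° = -π/4
z = 8e^(-i*π/4)


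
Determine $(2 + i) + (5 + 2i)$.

(2 + 5) + (1 + 2)i = 7 + 3i


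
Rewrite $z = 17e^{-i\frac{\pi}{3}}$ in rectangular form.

a = r cos θ = 17 * 1/2 = 17/2
b = r sin θ = 17 * -sqrt(3)/2 = -17*sqrt(3)/2
z = 17/2 - (17*sqrt(3)/2)i


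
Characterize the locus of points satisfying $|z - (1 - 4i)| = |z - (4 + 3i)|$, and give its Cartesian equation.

|z - z1| = |z - z2| means z is equidistant from z1 and z2,
i.e. the perpendicular bisector of the segment from (1, -4) to (4, 3) (midpoint (5/2, -1/2)).
With z = x + yi, square both sides:
(x - 1)^2 + (y - (-4))^2 = (x - 4)^2 + (y - 3)^2
The x^2 and y^2 terms cancel: 6x + 14y = 25 - 17 = 8
Simplify: 3x + 7y = 4
Locus: Perpendicular bisector of the segment from (1, -4) to (4, 3): the line 3x + 7y = 4


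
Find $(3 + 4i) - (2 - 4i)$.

(3 - 2) + (4 - (-4))i = 1 + 8i


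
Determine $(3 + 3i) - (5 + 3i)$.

(3 - 5) + (3 - 3)i = -2


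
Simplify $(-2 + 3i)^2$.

(a + bi)^2 = a^2 - b^2 + 2abi
= (-2)^2 - 3^2 + 2*(-2)*3i
= -5 - 12i


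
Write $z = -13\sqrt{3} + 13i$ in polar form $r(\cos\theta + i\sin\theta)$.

r = |z| = sqrt(a^2 + b^2) = sqrt((-13*sqrt(3))^2 + (13)^2) = sqrt(507 + 169) = sqrt(676) = 26
θ = arctan(b/a) = arctan(13/-22.5167) (quadrant-adjusted) = 150°
z = 26(cos 150° + i sin 150°)


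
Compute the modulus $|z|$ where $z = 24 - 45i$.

|z| = sqrt(a^2 + b^2) = sqrt(24^2 + (-45)^2) = sqrt(2601) = 51


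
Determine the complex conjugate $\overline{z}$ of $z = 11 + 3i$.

If z = a + bi, then conjugate(z) = a - bi
conjugate(11 + 3i) = 11 - 3i


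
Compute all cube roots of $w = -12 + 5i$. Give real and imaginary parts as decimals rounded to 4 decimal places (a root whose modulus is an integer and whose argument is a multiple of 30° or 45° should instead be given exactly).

|w| = 13, arg(w) ≈ 157.380135°
Root modulus = 13^(1/3) ≈ 2.351335
Root arguments: θ_k = (arg(w) + 360°k)/3 for k = 0, 1, ..., 2
Compute each root as (root modulus)(cos θ_k + i sin θ_k) using full-precision intermediates, then round to 4 decimal places.
Roots: 1.4327 + 1.8644i, -2.3310 + 0.3085i, 0.8983 - 2.1730i


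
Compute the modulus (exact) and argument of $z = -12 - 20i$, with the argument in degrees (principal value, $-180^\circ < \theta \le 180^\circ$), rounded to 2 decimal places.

|z| = sqrt((-12)^2 + (-20)^2) = sqrt(544)
arg(z) = arctan(b/a) = arctan(-20/-12) (quadrant-adjusted) = -120.96°


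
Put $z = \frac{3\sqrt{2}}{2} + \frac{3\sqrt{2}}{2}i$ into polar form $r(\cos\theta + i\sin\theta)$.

r = |z| = sqrt(a^2 + b^2) = sqrt((3*sqrt(2)/2)^2 + (3*sqrt(2)/2)^2) = sqrt(9/2 + 9/2) = sqrt(9) = 3
θ = arctan(b/a) = arctan(2.1213/2.1213) (quadrant-adjusted) = 45°
z = 3(cos 45° + i sin 45°)


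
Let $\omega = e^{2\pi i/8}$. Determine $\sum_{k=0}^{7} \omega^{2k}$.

Let ζ = ω^2 = e^(2πi·2/8). Since 8 ∤ 2, ζ ≠ 1.
Sum = Σ_{k=0}^{7} ζ^k = (ζ^8 - 1)/(ζ - 1) = (ω^{2·8} - 1)/(ζ - 1) = (1 - 1)/(ζ - 1) = 0
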